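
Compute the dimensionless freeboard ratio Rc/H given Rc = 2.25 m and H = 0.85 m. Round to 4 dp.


Relative freeboard = Rc / H
= 2.25 / 0.85
= 2.6471

2.6471


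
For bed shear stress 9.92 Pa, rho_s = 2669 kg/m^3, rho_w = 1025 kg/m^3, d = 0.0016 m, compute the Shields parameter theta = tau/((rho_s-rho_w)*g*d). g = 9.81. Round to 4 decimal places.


theta = tau / ((rho_s - rho_w) * g * d)
rho_s - rho_w = 2669 - 1025 = 1644
Denominator = 1644 * 9.81 * 0.0016 = 25.804224
theta = 9.92 / 25.804224
theta = 0.3844

0.3844


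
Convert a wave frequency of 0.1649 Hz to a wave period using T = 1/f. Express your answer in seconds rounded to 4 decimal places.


T = 1 / f
T = 1 / 0.1649
T = 6.0643 s

6.0643


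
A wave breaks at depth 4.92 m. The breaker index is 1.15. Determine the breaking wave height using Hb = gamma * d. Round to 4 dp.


Hb = gamma * d
Hb = 1.15 * 4.92
Hb = 5.6580 m

5.6580


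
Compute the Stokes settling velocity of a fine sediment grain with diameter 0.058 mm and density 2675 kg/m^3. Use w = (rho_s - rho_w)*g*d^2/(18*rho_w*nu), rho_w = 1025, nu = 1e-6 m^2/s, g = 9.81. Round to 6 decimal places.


w = (rho_s - rho_w) * g * d^2 / (18 * rho_w * nu)
d = 0.058 mm = 0.000058 m
rho_s - rho_w = 2675 - 1025 = 1650
Numerator = 1650 * 9.81 * (0.000058)^2 = 0.000054451386
Denominator = 18 * 1025 * 1e-6 = 0.018450
w = 0.002951 m/s

0.002951


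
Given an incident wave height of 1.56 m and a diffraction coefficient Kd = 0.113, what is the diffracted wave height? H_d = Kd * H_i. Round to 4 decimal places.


H_d = Kd * H_i
H_d = 0.113 * 1.56
H_d = 0.1763 m

0.1763


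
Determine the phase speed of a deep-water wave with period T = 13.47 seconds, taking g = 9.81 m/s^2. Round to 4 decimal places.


We use the deep-water celerity formula:
C = g * T / (2 * pi)
C = 9.81 * 13.47 / (2 * 3.14159...)
C = 132.140700 / 6.283185
C = 21.0308 m/s

21.0308


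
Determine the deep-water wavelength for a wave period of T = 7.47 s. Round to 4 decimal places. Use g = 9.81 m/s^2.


L0 = g * T^2 / (2 * pi)
L0 = 9.81 * 7.47^2 / (2 * pi)
L0 = 9.81 * 55.8009 / 6.28319
L0 = 547.4068 / 6.28319
L0 = 87.1225 m

87.1225


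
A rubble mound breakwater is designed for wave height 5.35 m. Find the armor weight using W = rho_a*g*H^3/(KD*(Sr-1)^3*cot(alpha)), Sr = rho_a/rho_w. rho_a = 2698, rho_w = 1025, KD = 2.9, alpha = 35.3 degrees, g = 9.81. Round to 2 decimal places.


Sr = rho_a / rho_w = 2698 / 1025 = 2.632195
(Sr - 1) = 1.632195
(Sr - 1)^3 = 4.348267
cot(35.3) = 1 / tan(35.3) = 1 / 0.708039 = 1.412351
Numerator = 2698 * 9.81 * 5.35^3 = 4052959.8247
Denominator = 2.9 * 4.348267 * 1.412351 = 17.809706
W = 4052959.8247 / 17.809706
W = 227570.28 N

227570.28


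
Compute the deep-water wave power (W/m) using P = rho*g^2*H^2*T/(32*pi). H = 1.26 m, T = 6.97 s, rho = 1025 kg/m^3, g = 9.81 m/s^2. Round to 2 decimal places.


P = rho * g^2 * H^2 * T / (32 * pi)
P = 1025 * 9.81^2 * 1.26^2 * 6.97 / (32 * pi)
P = 1025 * 96.2361 * 1.5876 * 6.97 / 100.53096
P = 10857.65 W/m

10857.65


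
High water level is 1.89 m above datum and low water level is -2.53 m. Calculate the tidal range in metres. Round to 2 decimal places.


Tidal range = High water - Low water
Tidal range = 1.89 - (-2.53)
Tidal range = 4.42 m

4.42


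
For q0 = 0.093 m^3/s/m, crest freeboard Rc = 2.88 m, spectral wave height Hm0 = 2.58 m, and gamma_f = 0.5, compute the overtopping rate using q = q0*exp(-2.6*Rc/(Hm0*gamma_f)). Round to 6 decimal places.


q = q0 * exp(-2.6 * Rc / (Hm0 * gamma_f))
Exponent = -2.6 * 2.88 / (2.58 * 0.5)
= -2.6 * 2.88 / 1.2900
= -5.804651
exp(-5.804651) = 0.003014
q = 0.093 * 0.003014
q = 0.000280 m^3/s/m

0.000280


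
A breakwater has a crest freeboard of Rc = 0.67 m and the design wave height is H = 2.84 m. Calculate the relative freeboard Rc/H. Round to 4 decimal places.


Relative freeboard = Rc / H
= 0.67 / 2.84
= 0.2359

0.2359


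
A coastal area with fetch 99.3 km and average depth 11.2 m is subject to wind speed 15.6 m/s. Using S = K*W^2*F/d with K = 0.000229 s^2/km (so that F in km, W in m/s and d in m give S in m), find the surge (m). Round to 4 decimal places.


S = K * W^2 * F / d
W^2 = 15.6^2 = 243.36
S = 0.000229 * 243.36 * 99.3 / 11.2
Numerator = 0.000229 * 243.36 * 99.3 = 5.533933
S = 5.533933 / 11.2 = 0.4941 m

0.4941


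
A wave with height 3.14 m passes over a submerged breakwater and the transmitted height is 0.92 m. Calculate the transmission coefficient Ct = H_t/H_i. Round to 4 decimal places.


Ct = H_t / H_i
Ct = 0.92 / 3.14
Ct = 0.2930

0.2930


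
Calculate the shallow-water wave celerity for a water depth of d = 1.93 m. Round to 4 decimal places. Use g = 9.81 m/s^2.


Using the shallow-water approximation:
C = sqrt(g * d) = sqrt(9.81 * 1.93)
C = sqrt(18.9333)
C = 4.3512 m/s

4.3512


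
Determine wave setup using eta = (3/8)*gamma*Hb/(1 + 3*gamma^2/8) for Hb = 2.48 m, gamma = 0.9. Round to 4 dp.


eta = (3/8) * gamma * Hb / (1 + 3*gamma^2/8)
Numerator = (3/8) * 0.9 * 2.48 = 0.837000
Denominator = 1 + 3*0.9^2/8 = 1 + 0.303750 = 1.303750
eta = 0.837000 / 1.303750
eta = 0.6420 m

0.6420


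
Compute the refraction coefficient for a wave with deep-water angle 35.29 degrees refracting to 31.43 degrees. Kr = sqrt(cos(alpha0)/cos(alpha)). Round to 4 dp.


Kr = sqrt(cos(alpha0) / cos(alpha))
cos(35.29) = 0.816238
cos(31.43) = 0.853278
Kr = sqrt(0.816238 / 0.853278)
Kr = sqrt(0.956592)
Kr = 0.9781

0.9781


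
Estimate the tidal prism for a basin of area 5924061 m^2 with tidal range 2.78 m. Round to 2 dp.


Tidal prism = Area * Tidal range
P = 5924061 * 2.78
P = 16468889.58 m^3

16468889.58


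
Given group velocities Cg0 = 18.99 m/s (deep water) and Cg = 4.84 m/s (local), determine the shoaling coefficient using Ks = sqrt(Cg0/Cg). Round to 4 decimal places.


Ks = sqrt(Cg0 / Cg)
Ks = sqrt(18.99 / 4.84)
Ks = sqrt(3.9236)
Ks = 1.9808

1.9808


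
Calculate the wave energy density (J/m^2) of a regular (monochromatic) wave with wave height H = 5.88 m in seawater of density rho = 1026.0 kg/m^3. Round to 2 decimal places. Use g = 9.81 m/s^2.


E = (1/8) * rho * g * H^2
E = (1/8) * 1026.0 * 9.81 * 5.88^2
E = 0.125 * 1026.0 * 9.81 * 34.5744
E = 43499.18 J/m^2

43499.18


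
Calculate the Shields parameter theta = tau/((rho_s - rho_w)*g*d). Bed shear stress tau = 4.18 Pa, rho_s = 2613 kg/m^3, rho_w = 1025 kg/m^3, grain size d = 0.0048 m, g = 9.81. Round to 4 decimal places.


theta = tau / ((rho_s - rho_w) * g * d)
rho_s - rho_w = 2613 - 1025 = 1588
Denominator = 1588 * 9.81 * 0.0048 = 74.775744
theta = 4.18 / 74.775744
theta = 0.0559

0.0559


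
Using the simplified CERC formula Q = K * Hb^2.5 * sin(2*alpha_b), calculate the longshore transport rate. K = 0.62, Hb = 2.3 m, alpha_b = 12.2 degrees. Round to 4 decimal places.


Q = K * Hb^2.5 * sin(2 * alpha_b)
Hb^2.5 = 2.3^2.5 = 8.022682
sin(2 * 12.2) = sin(24.4) = 0.413104
Q = 0.62 * 8.022682 * 0.413104
Q = 2.0548 m^3/s

2.0548


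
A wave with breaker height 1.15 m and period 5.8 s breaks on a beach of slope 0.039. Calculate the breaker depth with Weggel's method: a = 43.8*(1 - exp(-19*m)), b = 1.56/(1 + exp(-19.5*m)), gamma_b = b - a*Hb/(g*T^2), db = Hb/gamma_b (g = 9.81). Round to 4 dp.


a = 43.8 * (1 - exp(-19 * m))
exp(-19 * 0.039) = exp(-0.7410) = 0.476637
a = 43.8 * (1 - 0.476637) = 22.923298
b = 1.56 / (1 + exp(-19.5 * m))
exp(-19.5 * 0.039) = exp(-0.7605) = 0.467433
b = 1.56 / (1 + 0.467433) = 1.063081
Hb / (g * T^2) = 1.15 / (9.81 * 5.8^2) = 1.15 / 330.0084 = 0.00348476
gamma_b = b - a * Hb/(g*T^2) = 1.063081 - 22.923298 * 0.00348476 = 0.983199
db = Hb / gamma_b = 1.15 / 0.983199
db = 1.1697 m

1.1697


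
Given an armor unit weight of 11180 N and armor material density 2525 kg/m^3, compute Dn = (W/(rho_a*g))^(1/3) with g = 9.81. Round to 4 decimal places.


V = W / (rho_a * g)
V = 11180 / (2525 * 9.81)
V = 11180 / 24770.25
V = 0.451348 m^3
Dn = V^(1/3) = 0.451348^(1/3)
Dn = 0.7671 m

0.7671


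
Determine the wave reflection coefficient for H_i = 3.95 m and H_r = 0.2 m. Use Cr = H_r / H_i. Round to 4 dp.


Cr = H_r / H_i
Cr = 0.2 / 3.95
Cr = 0.0506

0.0506


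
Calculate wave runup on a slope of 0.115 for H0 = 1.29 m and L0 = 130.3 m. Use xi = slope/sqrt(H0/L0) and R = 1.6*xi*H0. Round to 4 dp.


xi = slope / sqrt(H0/L0)
H0/L0 = 1.29/130.3 = 0.009900
sqrt(0.009900) = 0.099500
xi = 0.115 / 0.099500 = 1.155780
R = 1.6 * xi * H0 = 1.6 * 1.155780 * 1.29
R = 2.3855 m

2.3855


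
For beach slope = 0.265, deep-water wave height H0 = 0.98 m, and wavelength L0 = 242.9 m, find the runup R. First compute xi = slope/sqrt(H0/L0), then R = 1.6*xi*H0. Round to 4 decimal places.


xi = slope / sqrt(H0/L0)
H0/L0 = 0.98/242.9 = 0.004035
sqrt(0.004035) = 0.063518
xi = 0.265 / 0.063518 = 4.172022
R = 1.6 * xi * H0 = 1.6 * 4.172022 * 0.98
R = 6.5417 m

6.5417


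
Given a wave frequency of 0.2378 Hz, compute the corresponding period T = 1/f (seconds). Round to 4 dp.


T = 1 / f
T = 1 / 0.2378
T = 4.2052 s

4.2052


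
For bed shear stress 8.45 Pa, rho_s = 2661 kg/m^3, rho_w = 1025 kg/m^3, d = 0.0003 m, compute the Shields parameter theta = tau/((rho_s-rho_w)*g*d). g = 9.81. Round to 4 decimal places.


theta = tau / ((rho_s - rho_w) * g * d)
rho_s - rho_w = 2661 - 1025 = 1636
Denominator = 1636 * 9.81 * 0.0003 = 4.814748
theta = 8.45 / 4.814748
theta = 1.7550

1.7550


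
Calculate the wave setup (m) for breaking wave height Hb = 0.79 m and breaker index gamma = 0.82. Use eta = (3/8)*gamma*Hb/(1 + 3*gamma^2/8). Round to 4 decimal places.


eta = (3/8) * gamma * Hb / (1 + 3*gamma^2/8)
Numerator = (3/8) * 0.82 * 0.79 = 0.242925
Denominator = 1 + 3*0.82^2/8 = 1 + 0.252150 = 1.252150
eta = 0.242925 / 1.252150
eta = 0.1940 m

0.1940


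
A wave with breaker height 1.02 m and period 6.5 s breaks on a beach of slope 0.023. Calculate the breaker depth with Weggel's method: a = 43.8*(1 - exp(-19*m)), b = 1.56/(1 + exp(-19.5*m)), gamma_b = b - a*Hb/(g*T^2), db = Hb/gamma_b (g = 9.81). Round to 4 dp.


a = 43.8 * (1 - exp(-19 * m))
exp(-19 * 0.023) = exp(-0.4370) = 0.645971
a = 43.8 * (1 - 0.645971) = 15.506451
b = 1.56 / (1 + exp(-19.5 * m))
exp(-19.5 * 0.023) = exp(-0.4485) = 0.638585
b = 1.56 / (1 + 0.638585) = 0.952041
Hb / (g * T^2) = 1.02 / (9.81 * 6.5^2) = 1.02 / 414.4725 = 0.00246096
gamma_b = b - a * Hb/(g*T^2) = 0.952041 - 15.506451 * 0.00246096 = 0.913880
db = Hb / gamma_b = 1.02 / 0.913880
db = 1.1161 m

1.1161


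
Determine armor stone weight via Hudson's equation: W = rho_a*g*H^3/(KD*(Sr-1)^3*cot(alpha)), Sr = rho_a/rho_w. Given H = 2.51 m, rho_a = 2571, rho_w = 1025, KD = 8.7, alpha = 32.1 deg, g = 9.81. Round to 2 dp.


Sr = rho_a / rho_w = 2571 / 1025 = 2.508293
(Sr - 1) = 1.508293
(Sr - 1)^3 = 3.431286
cot(32.1) = 1 / tan(32.1) = 1 / 0.627299 = 1.594137
Numerator = 2571 * 9.81 * 2.51^3 = 398834.0682
Denominator = 8.7 * 3.431286 * 1.594137 = 47.588461
W = 398834.0682 / 47.588461
W = 8380.90 N

8380.90


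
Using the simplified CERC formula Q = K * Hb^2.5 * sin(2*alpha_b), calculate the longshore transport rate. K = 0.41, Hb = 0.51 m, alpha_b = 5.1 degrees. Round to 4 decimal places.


Q = K * Hb^2.5 * sin(2 * alpha_b)
Hb^2.5 = 0.51^2.5 = 0.185749
sin(2 * 5.1) = sin(10.2) = 0.177085
Q = 0.41 * 0.185749 * 0.177085
Q = 0.0135 m^3/s

0.0135


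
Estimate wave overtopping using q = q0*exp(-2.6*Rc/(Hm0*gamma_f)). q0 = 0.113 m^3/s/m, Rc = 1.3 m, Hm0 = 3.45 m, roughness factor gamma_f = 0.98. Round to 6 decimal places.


q = q0 * exp(-2.6 * Rc / (Hm0 * gamma_f))
Exponent = -2.6 * 1.3 / (3.45 * 0.98)
= -2.6 * 1.3 / 3.3810
= -0.999704
exp(-0.999704) = 0.367988
q = 0.113 * 0.367988
q = 0.041583 m^3/s/m

0.041583


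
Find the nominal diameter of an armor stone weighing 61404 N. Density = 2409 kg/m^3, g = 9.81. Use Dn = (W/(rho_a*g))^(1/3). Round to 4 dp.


V = W / (rho_a * g)
V = 61404 / (2409 * 9.81)
V = 61404 / 23632.29
V = 2.598309 m^3
Dn = V^(1/3) = 2.598309^(1/3)
Dn = 1.3748 m

1.3748


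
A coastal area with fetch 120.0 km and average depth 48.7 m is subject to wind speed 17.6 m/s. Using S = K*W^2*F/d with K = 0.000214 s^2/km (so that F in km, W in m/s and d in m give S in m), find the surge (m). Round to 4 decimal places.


S = K * W^2 * F / d
W^2 = 17.6^2 = 309.76
S = 0.000214 * 309.76 * 120.0 / 48.7
Numerator = 0.000214 * 309.76 * 120.0 = 7.954637
S = 7.954637 / 48.7 = 0.1633 m

0.1633


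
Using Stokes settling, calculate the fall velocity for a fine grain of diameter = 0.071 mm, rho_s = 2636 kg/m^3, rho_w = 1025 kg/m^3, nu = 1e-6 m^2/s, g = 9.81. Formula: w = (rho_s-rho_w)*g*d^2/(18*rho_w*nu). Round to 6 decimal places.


w = (rho_s - rho_w) * g * d^2 / (18 * rho_w * nu)
d = 0.071 mm = 0.000071 m
rho_s - rho_w = 2636 - 1025 = 1611
Numerator = 1611 * 9.81 * (0.000071)^2 = 0.000079667510
Denominator = 18 * 1025 * 1e-6 = 0.018450
w = 0.004318 m/s

0.004318


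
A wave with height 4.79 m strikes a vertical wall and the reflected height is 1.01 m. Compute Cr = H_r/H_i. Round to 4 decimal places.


Cr = H_r / H_i
Cr = 1.01 / 4.79
Cr = 0.2109

0.2109


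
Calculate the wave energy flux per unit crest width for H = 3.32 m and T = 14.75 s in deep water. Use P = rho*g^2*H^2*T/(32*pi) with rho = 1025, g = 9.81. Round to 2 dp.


P = rho * g^2 * H^2 * T / (32 * pi)
P = 1025 * 9.81^2 * 3.32^2 * 14.75 / (32 * pi)
P = 1025 * 96.2361 * 11.0224 * 14.75 / 100.53096
P = 159525.54 W/m

159525.54


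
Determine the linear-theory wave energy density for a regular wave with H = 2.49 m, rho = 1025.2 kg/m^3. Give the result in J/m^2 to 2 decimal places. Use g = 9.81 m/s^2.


E = (1/8) * rho * g * H^2
E = (1/8) * 1025.2 * 9.81 * 2.49^2
E = 0.125 * 1025.2 * 9.81 * 6.2001
E = 7794.47 J/m^2

7794.47


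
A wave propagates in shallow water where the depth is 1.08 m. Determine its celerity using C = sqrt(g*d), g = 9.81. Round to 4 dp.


Using the shallow-water approximation:
C = sqrt(g * d) = sqrt(9.81 * 1.08)
C = sqrt(10.5948)
C = 3.2550 m/s

3.2550


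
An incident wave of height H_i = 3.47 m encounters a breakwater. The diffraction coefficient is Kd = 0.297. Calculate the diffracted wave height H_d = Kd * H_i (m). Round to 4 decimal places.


H_d = Kd * H_i
H_d = 0.297 * 3.47
H_d = 1.0306 m

1.0306


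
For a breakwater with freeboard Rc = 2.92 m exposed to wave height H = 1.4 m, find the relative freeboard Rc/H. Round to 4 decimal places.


Relative freeboard = Rc / H
= 2.92 / 1.4
= 2.0857

2.0857


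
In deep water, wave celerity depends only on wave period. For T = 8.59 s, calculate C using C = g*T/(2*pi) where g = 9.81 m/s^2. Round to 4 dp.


We use the deep-water celerity formula:
C = g * T / (2 * pi)
C = 9.81 * 8.59 / (2 * 3.14159...)
C = 84.267900 / 6.283185
C = 13.4117 m/s

13.4117


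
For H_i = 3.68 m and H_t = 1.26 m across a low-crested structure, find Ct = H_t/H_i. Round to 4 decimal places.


Ct = H_t / H_i
Ct = 1.26 / 3.68
Ct = 0.3424

0.3424


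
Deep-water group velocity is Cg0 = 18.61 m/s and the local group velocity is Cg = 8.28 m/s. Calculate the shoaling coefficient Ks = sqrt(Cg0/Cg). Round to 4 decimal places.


Ks = sqrt(Cg0 / Cg)
Ks = sqrt(18.61 / 8.28)
Ks = sqrt(2.2476)
Ks = 1.4992

1.4992


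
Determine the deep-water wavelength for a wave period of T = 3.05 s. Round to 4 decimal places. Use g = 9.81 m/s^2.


L0 = g * T^2 / (2 * pi)
L0 = 9.81 * 3.05^2 / (2 * pi)
L0 = 9.81 * 9.3025 / 6.28319
L0 = 91.2575 / 6.28319
L0 = 14.5241 m

14.5241


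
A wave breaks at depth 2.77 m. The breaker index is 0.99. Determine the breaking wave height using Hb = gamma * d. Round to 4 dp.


Hb = gamma * d
Hb = 0.99 * 2.77
Hb = 2.7423 m

2.7423


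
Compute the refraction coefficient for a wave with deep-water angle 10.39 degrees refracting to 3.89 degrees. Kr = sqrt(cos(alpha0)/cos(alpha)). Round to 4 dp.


Kr = sqrt(cos(alpha0) / cos(alpha))
cos(10.39) = 0.983603
cos(3.89) = 0.997696
Kr = sqrt(0.983603 / 0.997696)
Kr = sqrt(0.985874)
Kr = 0.9929

0.9929


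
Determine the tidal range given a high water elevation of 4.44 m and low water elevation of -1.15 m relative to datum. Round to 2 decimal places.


Tidal range = High water - Low water
Tidal range = 4.44 - (-1.15)
Tidal range = 5.59 m

5.59


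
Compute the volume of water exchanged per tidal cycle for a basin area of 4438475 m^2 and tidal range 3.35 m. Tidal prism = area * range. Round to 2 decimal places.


Tidal prism = Area * Tidal range
P = 4438475 * 3.35
P = 14868891.25 m^3

14868891.25


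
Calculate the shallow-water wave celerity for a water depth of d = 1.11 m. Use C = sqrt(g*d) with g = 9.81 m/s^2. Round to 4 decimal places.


Using the shallow-water approximation:
C = sqrt(g * d) = sqrt(9.81 * 1.11)
C = sqrt(10.8891)
C = 3.2999 m/s

3.2999


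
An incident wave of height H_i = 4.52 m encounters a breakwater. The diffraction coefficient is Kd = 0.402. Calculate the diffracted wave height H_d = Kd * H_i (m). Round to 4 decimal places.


H_d = Kd * H_i
H_d = 0.402 * 4.52
H_d = 1.8170 m

1.8170


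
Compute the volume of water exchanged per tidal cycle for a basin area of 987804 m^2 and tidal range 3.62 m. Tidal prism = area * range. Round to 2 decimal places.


Tidal prism = Area * Tidal range
P = 987804 * 3.62
P = 3575850.48 m^3

3575850.48


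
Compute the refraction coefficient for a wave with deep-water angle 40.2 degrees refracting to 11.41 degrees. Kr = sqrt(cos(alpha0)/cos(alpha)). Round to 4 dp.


Kr = sqrt(cos(alpha0) / cos(alpha))
cos(40.2) = 0.763796
cos(11.41) = 0.980237
Kr = sqrt(0.763796 / 0.980237)
Kr = sqrt(0.779196)
Kr = 0.8827

0.8827


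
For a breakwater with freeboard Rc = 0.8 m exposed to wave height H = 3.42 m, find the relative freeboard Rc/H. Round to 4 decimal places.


Relative freeboard = Rc / H
= 0.8 / 3.42
= 0.2339

0.2339


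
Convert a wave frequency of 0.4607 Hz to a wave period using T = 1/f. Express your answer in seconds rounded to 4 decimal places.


T = 1 / f
T = 1 / 0.4607
T = 2.1706 s

2.1706


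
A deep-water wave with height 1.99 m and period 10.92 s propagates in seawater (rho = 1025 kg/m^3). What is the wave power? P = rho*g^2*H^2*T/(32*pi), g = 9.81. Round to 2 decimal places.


P = rho * g^2 * H^2 * T / (32 * pi)
P = 1025 * 9.81^2 * 1.99^2 * 10.92 / (32 * pi)
P = 1025 * 96.2361 * 3.9601 * 10.92 / 100.53096
P = 42431.74 W/m

42431.74


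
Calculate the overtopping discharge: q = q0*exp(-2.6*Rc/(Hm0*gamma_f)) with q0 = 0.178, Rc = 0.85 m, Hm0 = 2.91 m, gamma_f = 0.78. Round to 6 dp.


q = q0 * exp(-2.6 * Rc / (Hm0 * gamma_f))
Exponent = -2.6 * 0.85 / (2.91 * 0.78)
= -2.6 * 0.85 / 2.2698
= -0.973654
exp(-0.973654) = 0.377700
q = 0.178 * 0.377700
q = 0.067231 m^3/s/m

0.067231


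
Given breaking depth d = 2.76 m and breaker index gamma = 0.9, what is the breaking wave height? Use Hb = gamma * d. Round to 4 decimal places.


Hb = gamma * d
Hb = 0.9 * 2.76
Hb = 2.4840 m

2.4840


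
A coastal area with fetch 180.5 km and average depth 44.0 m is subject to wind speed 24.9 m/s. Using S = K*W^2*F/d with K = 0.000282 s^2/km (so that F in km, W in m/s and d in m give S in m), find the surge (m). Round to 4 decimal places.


S = K * W^2 * F / d
W^2 = 24.9^2 = 620.01
S = 0.000282 * 620.01 * 180.5 / 44.0
Numerator = 0.000282 * 620.01 * 180.5 = 31.559129
S = 31.559129 / 44.0 = 0.7173 m

0.7173


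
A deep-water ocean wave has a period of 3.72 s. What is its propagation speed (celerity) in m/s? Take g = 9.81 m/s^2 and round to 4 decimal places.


We use the deep-water celerity formula:
C = g * T / (2 * pi)
C = 9.81 * 3.72 / (2 * 3.14159...)
C = 36.493200 / 6.283185
C = 5.8081 m/s

5.8081


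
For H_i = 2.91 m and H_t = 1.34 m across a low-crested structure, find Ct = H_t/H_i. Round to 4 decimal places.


Ct = H_t / H_i
Ct = 1.34 / 2.91
Ct = 0.4605

0.4605


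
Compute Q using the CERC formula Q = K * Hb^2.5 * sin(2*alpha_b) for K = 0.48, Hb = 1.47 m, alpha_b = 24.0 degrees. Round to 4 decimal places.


Q = K * Hb^2.5 * sin(2 * alpha_b)
Hb^2.5 = 1.47^2.5 = 2.619952
sin(2 * 24.0) = sin(48.0) = 0.743145
Q = 0.48 * 2.619952 * 0.743145
Q = 0.9346 m^3/s

0.9346


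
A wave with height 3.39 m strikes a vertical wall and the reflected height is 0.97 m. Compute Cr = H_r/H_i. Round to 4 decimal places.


Cr = H_r / H_i
Cr = 0.97 / 3.39
Cr = 0.2861

0.2861


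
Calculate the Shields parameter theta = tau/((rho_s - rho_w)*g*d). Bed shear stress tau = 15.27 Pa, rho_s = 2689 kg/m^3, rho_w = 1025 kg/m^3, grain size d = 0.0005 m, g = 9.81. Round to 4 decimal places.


theta = tau / ((rho_s - rho_w) * g * d)
rho_s - rho_w = 2689 - 1025 = 1664
Denominator = 1664 * 9.81 * 0.0005 = 8.161920
theta = 15.27 / 8.161920
theta = 1.8709

1.8709


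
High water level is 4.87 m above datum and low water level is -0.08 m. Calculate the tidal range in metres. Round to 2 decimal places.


Tidal range = High water - Low water
Tidal range = 4.87 - (-0.08)
Tidal range = 4.95 m

4.95


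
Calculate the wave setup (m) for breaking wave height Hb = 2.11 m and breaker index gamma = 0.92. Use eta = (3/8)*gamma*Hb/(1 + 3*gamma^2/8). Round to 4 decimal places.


eta = (3/8) * gamma * Hb / (1 + 3*gamma^2/8)
Numerator = (3/8) * 0.92 * 2.11 = 0.727950
Denominator = 1 + 3*0.92^2/8 = 1 + 0.317400 = 1.317400
eta = 0.727950 / 1.317400
eta = 0.5526 m

0.5526


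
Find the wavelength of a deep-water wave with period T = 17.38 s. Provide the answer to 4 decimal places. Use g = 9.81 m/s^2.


L0 = g * T^2 / (2 * pi)
L0 = 9.81 * 17.38^2 / (2 * pi)
L0 = 9.81 * 302.0644 / 6.28319
L0 = 2963.2518 / 6.28319
L0 = 471.6162 m

471.6162


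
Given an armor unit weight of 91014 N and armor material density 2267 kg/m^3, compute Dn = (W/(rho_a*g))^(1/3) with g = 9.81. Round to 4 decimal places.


V = W / (rho_a * g)
V = 91014 / (2267 * 9.81)
V = 91014 / 22239.27
V = 4.092490 m^3
Dn = V^(1/3) = 4.092490^(1/3)
Dn = 1.5995 m

1.5995


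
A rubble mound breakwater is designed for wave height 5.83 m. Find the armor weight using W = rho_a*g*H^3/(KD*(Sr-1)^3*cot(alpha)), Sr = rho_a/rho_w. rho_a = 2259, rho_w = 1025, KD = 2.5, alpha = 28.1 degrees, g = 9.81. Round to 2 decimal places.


Sr = rho_a / rho_w = 2259 / 1025 = 2.203902
(Sr - 1) = 1.203902
(Sr - 1)^3 = 1.744913
cot(28.1) = 1 / tan(28.1) = 1 / 0.533950 = 1.872834
Numerator = 2259 * 9.81 * 5.83^3 = 4391277.7026
Denominator = 2.5 * 1.744913 * 1.872834 = 8.169831
W = 4391277.7026 / 8.169831
W = 537499.20 N

537499.20


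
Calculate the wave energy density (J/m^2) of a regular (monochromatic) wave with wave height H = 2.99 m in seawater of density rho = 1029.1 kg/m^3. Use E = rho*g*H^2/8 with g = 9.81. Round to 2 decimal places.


E = (1/8) * rho * g * H^2
E = (1/8) * 1029.1 * 9.81 * 2.99^2
E = 0.125 * 1029.1 * 9.81 * 8.9401
E = 11281.82 J/m^2

11281.82


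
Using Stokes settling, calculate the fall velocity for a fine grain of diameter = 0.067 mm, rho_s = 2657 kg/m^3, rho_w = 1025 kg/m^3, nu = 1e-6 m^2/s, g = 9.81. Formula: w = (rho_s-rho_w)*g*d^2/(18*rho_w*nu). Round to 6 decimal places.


w = (rho_s - rho_w) * g * d^2 / (18 * rho_w * nu)
d = 0.067 mm = 0.000067 m
rho_s - rho_w = 2657 - 1025 = 1632
Numerator = 1632 * 9.81 * (0.000067)^2 = 0.000071868531
Denominator = 18 * 1025 * 1e-6 = 0.018450
w = 0.003895 m/s

0.003895


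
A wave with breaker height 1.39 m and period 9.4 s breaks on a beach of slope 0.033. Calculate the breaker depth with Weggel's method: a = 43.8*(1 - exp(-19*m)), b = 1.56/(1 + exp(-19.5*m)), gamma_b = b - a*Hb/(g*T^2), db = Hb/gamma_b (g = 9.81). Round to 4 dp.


a = 43.8 * (1 - exp(-19 * m))
exp(-19 * 0.033) = exp(-0.6270) = 0.534192
a = 43.8 * (1 - 0.534192) = 20.402391
b = 1.56 / (1 + exp(-19.5 * m))
exp(-19.5 * 0.033) = exp(-0.6435) = 0.525450
b = 1.56 / (1 + 0.525450) = 1.022649
Hb / (g * T^2) = 1.39 / (9.81 * 9.4^2) = 1.39 / 866.8116 = 0.00160358
gamma_b = b - a * Hb/(g*T^2) = 1.022649 - 20.402391 * 0.00160358 = 0.989932
db = Hb / gamma_b = 1.39 / 0.989932
db = 1.4041 m

1.4041


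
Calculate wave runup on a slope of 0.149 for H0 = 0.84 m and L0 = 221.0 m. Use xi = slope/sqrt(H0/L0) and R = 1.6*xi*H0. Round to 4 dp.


xi = slope / sqrt(H0/L0)
H0/L0 = 0.84/221.0 = 0.003801
sqrt(0.003801) = 0.061651
xi = 0.149 / 0.061651 = 2.416811
R = 1.6 * xi * H0 = 1.6 * 2.416811 * 0.84
R = 3.2482 m

3.2482


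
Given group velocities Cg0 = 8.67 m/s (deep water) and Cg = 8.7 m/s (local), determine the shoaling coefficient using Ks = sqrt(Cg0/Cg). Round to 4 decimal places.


Ks = sqrt(Cg0 / Cg)
Ks = sqrt(8.67 / 8.7)
Ks = sqrt(0.9966)
Ks = 0.9983

0.9983


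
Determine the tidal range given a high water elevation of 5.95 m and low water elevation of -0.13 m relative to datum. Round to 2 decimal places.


Tidal range = High water - Low water
Tidal range = 5.95 - (-0.13)
Tidal range = 6.08 m

6.08


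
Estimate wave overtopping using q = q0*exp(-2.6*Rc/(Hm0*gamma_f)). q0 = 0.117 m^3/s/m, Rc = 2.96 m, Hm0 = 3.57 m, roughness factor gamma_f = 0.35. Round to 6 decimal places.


q = q0 * exp(-2.6 * Rc / (Hm0 * gamma_f))
Exponent = -2.6 * 2.96 / (3.57 * 0.35)
= -2.6 * 2.96 / 1.2495
= -6.159264
exp(-6.159264) = 0.002114
q = 0.117 * 0.002114
q = 0.000247 m^3/s/m

0.000247


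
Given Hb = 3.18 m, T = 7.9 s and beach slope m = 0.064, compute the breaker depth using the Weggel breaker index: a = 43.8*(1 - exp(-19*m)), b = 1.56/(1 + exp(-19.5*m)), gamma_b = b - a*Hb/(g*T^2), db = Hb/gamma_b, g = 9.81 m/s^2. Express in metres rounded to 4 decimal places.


a = 43.8 * (1 - exp(-19 * m))
exp(-19 * 0.064) = exp(-1.2160) = 0.296413
a = 43.8 * (1 - 0.296413) = 30.817091
b = 1.56 / (1 + exp(-19.5 * m))
exp(-19.5 * 0.064) = exp(-1.2480) = 0.287078
b = 1.56 / (1 + 0.287078) = 1.212047
Hb / (g * T^2) = 3.18 / (9.81 * 7.9^2) = 3.18 / 612.2421 = 0.00519402
gamma_b = b - a * Hb/(g*T^2) = 1.212047 - 30.817091 * 0.00519402 = 1.051983
db = Hb / gamma_b = 3.18 / 1.051983
db = 3.0229 m

3.0229


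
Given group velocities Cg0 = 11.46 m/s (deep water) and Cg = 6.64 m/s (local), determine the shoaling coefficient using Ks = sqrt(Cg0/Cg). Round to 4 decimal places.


Ks = sqrt(Cg0 / Cg)
Ks = sqrt(11.46 / 6.64)
Ks = sqrt(1.7259)
Ks = 1.3137

1.3137


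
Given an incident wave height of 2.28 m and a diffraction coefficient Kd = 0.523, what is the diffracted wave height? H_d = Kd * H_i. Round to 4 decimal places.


H_d = Kd * H_i
H_d = 0.523 * 2.28
H_d = 1.1924 m

1.1924


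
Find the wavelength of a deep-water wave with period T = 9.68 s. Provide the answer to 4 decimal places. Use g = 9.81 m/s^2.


L0 = g * T^2 / (2 * pi)
L0 = 9.81 * 9.68^2 / (2 * pi)
L0 = 9.81 * 93.7024 / 6.28319
L0 = 919.2205 / 6.28319
L0 = 146.2985 m

146.2985


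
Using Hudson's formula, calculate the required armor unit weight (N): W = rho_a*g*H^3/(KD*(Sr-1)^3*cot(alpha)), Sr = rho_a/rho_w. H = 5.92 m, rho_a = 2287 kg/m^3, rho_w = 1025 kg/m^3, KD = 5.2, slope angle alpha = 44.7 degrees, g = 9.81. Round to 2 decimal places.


Sr = rho_a / rho_w = 2287 / 1025 = 2.231220
(Sr - 1) = 1.231220
(Sr - 1)^3 = 1.866407
cot(44.7) = 1 / tan(44.7) = 1 / 0.989582 = 1.010527
Numerator = 2287 * 9.81 * 5.92^3 = 4654792.1384
Denominator = 5.2 * 1.866407 * 1.010527 = 9.807489
W = 4654792.1384 / 9.807489
W = 474616.11 N

474616.11


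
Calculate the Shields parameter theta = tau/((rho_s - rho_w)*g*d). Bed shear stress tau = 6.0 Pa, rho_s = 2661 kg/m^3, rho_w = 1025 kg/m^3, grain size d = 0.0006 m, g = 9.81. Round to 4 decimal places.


theta = tau / ((rho_s - rho_w) * g * d)
rho_s - rho_w = 2661 - 1025 = 1636
Denominator = 1636 * 9.81 * 0.0006 = 9.629496
theta = 6.0 / 9.629496
theta = 0.6231

0.6231


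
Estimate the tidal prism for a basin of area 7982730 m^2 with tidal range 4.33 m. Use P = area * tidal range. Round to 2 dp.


Tidal prism = Area * Tidal range
P = 7982730 * 4.33
P = 34565220.90 m^3

34565220.90


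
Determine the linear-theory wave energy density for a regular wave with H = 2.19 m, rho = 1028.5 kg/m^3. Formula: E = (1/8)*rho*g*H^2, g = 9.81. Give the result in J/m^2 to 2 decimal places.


E = (1/8) * rho * g * H^2
E = (1/8) * 1028.5 * 9.81 * 2.19^2
E = 0.125 * 1028.5 * 9.81 * 4.7961
E = 6048.83 J/m^2

6048.83


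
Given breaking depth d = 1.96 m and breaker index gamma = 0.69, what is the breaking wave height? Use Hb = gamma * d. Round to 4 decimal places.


Hb = gamma * d
Hb = 0.69 * 1.96
Hb = 1.3524 m

1.3524


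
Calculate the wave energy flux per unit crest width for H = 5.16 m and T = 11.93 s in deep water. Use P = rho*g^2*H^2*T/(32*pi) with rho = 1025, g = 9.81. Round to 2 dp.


P = rho * g^2 * H^2 * T / (32 * pi)
P = 1025 * 9.81^2 * 5.16^2 * 11.93 / (32 * pi)
P = 1025 * 96.2361 * 26.6256 * 11.93 / 100.53096
P = 311674.93 W/m

311674.93


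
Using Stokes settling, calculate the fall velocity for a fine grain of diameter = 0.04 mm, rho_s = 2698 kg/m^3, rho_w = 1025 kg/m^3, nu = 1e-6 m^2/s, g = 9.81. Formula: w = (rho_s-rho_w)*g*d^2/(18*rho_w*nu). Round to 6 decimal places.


w = (rho_s - rho_w) * g * d^2 / (18 * rho_w * nu)
d = 0.04 mm = 0.000040 m
rho_s - rho_w = 2698 - 1025 = 1673
Numerator = 1673 * 9.81 * (0.000040)^2 = 0.000026259408
Denominator = 18 * 1025 * 1e-6 = 0.018450
w = 0.001423 m/s

0.001423


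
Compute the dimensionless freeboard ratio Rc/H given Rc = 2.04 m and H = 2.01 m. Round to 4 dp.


Relative freeboard = Rc / H
= 2.04 / 2.01
= 1.0149

1.0149


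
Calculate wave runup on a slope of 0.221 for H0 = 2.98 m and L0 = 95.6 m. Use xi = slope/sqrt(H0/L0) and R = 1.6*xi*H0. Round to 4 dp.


xi = slope / sqrt(H0/L0)
H0/L0 = 2.98/95.6 = 0.031172
sqrt(0.031172) = 0.176555
xi = 0.221 / 0.176555 = 1.251737
R = 1.6 * xi * H0 = 1.6 * 1.251737 * 2.98
R = 5.9683 m

5.9683


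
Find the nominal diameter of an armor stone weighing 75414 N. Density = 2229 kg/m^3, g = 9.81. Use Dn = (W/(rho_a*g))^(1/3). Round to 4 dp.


V = W / (rho_a * g)
V = 75414 / (2229 * 9.81)
V = 75414 / 21866.49
V = 3.448839 m^3
Dn = V^(1/3) = 3.448839^(1/3)
Dn = 1.5109 m

1.5109


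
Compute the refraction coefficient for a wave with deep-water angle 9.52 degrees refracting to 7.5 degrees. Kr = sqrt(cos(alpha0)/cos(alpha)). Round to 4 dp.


Kr = sqrt(cos(alpha0) / cos(alpha))
cos(9.52) = 0.986228
cos(7.5) = 0.991445
Kr = sqrt(0.986228 / 0.991445)
Kr = sqrt(0.994738)
Kr = 0.9974

0.9974


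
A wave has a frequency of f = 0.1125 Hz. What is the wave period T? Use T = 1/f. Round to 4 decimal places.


T = 1 / f
T = 1 / 0.1125
T = 8.8889 s

8.8889


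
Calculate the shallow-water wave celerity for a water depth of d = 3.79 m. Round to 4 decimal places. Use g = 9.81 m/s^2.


Using the shallow-water approximation:
C = sqrt(g * d) = sqrt(9.81 * 3.79)
C = sqrt(37.1799)
C = 6.0975 m/s

6.0975


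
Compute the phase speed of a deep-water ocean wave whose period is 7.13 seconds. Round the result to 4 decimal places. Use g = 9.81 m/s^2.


We use the deep-water celerity formula:
C = g * T / (2 * pi)
C = 9.81 * 7.13 / (2 * 3.14159...)
C = 69.945300 / 6.283185
C = 11.1321 m/s

11.1321


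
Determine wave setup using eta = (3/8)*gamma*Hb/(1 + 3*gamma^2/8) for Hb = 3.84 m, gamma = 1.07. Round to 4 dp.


eta = (3/8) * gamma * Hb / (1 + 3*gamma^2/8)
Numerator = (3/8) * 1.07 * 3.84 = 1.540800
Denominator = 1 + 3*1.07^2/8 = 1 + 0.429338 = 1.429338
eta = 1.540800 / 1.429338
eta = 1.0780 m

1.0780


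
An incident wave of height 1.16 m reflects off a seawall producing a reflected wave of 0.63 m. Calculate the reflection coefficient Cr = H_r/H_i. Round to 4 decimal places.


Cr = H_r / H_i
Cr = 0.63 / 1.16
Cr = 0.5431

0.5431


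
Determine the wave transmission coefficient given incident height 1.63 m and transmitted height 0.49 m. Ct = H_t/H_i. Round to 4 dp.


Ct = H_t / H_i
Ct = 0.49 / 1.63
Ct = 0.3006

0.3006


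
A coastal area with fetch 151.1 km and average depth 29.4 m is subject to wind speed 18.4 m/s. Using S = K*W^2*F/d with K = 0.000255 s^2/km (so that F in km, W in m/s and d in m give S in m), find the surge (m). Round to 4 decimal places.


S = K * W^2 * F / d
W^2 = 18.4^2 = 338.56
S = 0.000255 * 338.56 * 151.1 / 29.4
Numerator = 0.000255 * 338.56 * 151.1 = 13.044886
S = 13.044886 / 29.4 = 0.4437 m

0.4437


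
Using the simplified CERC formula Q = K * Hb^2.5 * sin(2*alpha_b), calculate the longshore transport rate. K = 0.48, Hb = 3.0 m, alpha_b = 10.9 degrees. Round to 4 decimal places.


Q = K * Hb^2.5 * sin(2 * alpha_b)
Hb^2.5 = 3.0^2.5 = 15.588457
sin(2 * 10.9) = sin(21.8) = 0.371368
Q = 0.48 * 15.588457 * 0.371368
Q = 2.7787 m^3/s

2.7787


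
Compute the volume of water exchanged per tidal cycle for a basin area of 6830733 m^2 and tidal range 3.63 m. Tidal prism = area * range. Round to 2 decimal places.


Tidal prism = Area * Tidal range
P = 6830733 * 3.63
P = 24795560.79 m^3

24795560.79


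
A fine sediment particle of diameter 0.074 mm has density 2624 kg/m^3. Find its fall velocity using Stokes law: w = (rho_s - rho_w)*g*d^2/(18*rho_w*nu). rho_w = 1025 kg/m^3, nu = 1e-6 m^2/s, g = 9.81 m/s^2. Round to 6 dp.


w = (rho_s - rho_w) * g * d^2 / (18 * rho_w * nu)
d = 0.074 mm = 0.000074 m
rho_s - rho_w = 2624 - 1025 = 1599
Numerator = 1599 * 9.81 * (0.000074)^2 = 0.000085897576
Denominator = 18 * 1025 * 1e-6 = 0.018450
w = 0.004656 m/s

0.004656


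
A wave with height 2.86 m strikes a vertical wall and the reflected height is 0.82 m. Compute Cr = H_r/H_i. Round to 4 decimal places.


Cr = H_r / H_i
Cr = 0.82 / 2.86
Cr = 0.2867

0.2867


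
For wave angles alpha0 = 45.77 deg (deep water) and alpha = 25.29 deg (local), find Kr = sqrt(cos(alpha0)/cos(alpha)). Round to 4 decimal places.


Kr = sqrt(cos(alpha0) / cos(alpha))
cos(45.77) = 0.697540
cos(25.29) = 0.904157
Kr = sqrt(0.697540 / 0.904157)
Kr = sqrt(0.771481)
Kr = 0.8783

0.8783


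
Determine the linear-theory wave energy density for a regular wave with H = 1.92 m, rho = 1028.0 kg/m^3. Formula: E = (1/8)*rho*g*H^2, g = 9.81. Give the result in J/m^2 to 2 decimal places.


E = (1/8) * rho * g * H^2
E = (1/8) * 1028.0 * 9.81 * 1.92^2
E = 0.125 * 1028.0 * 9.81 * 3.6864
E = 4647.02 J/m^2

4647.02


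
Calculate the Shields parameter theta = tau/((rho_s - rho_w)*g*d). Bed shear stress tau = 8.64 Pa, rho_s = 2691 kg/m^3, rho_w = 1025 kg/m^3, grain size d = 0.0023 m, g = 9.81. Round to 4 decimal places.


theta = tau / ((rho_s - rho_w) * g * d)
rho_s - rho_w = 2691 - 1025 = 1666
Denominator = 1666 * 9.81 * 0.0023 = 37.589958
theta = 8.64 / 37.589958
theta = 0.2298

0.2298


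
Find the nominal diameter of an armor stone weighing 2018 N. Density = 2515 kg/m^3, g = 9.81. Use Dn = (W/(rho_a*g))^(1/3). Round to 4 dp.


V = W / (rho_a * g)
V = 2018 / (2515 * 9.81)
V = 2018 / 24672.15
V = 0.081793 m^3
Dn = V^(1/3) = 0.081793^(1/3)
Dn = 0.4341 m

0.4341


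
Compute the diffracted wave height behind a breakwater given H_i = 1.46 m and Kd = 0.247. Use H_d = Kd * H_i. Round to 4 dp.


H_d = Kd * H_i
H_d = 0.247 * 1.46
H_d = 0.3606 m

0.3606


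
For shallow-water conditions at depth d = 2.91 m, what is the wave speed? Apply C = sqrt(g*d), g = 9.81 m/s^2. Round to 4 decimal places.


Using the shallow-water approximation:
C = sqrt(g * d) = sqrt(9.81 * 2.91)
C = sqrt(28.5471)
C = 5.3429 m/s

5.3429


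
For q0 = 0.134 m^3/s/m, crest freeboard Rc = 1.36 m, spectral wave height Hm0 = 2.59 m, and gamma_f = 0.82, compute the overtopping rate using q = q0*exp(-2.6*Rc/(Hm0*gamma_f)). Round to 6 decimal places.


q = q0 * exp(-2.6 * Rc / (Hm0 * gamma_f))
Exponent = -2.6 * 1.36 / (2.59 * 0.82)
= -2.6 * 1.36 / 2.1238
= -1.664940
exp(-1.664940) = 0.189202
q = 0.134 * 0.189202
q = 0.025353 m^3/s/m

0.025353


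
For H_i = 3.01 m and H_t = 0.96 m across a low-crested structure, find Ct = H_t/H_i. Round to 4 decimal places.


Ct = H_t / H_i
Ct = 0.96 / 3.01
Ct = 0.3189

0.3189


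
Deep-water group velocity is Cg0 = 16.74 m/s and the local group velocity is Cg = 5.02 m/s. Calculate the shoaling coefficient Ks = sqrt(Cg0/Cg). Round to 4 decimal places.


Ks = sqrt(Cg0 / Cg)
Ks = sqrt(16.74 / 5.02)
Ks = sqrt(3.3347)
Ks = 1.8261

1.8261


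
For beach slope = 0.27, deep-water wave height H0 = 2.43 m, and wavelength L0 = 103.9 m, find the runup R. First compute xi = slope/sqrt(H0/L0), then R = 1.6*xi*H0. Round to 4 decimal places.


xi = slope / sqrt(H0/L0)
H0/L0 = 2.43/103.9 = 0.023388
sqrt(0.023388) = 0.152931
xi = 0.27 / 0.152931 = 1.765503
R = 1.6 * xi * H0 = 1.6 * 1.765503 * 2.43
R = 6.8643 m

6.8643


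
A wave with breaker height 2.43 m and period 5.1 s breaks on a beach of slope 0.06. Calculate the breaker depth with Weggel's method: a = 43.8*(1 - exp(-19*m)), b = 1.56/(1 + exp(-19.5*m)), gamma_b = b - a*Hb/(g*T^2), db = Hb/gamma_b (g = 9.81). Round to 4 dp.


a = 43.8 * (1 - exp(-19 * m))
exp(-19 * 0.06) = exp(-1.1400) = 0.319819
a = 43.8 * (1 - 0.319819) = 29.791927
b = 1.56 / (1 + exp(-19.5 * m))
exp(-19.5 * 0.06) = exp(-1.1700) = 0.310367
b = 1.56 / (1 + 0.310367) = 1.190506
Hb / (g * T^2) = 2.43 / (9.81 * 5.1^2) = 2.43 / 255.1581 = 0.00952351
gamma_b = b - a * Hb/(g*T^2) = 1.190506 - 29.791927 * 0.00952351 = 0.906783
db = Hb / gamma_b = 2.43 / 0.906783
db = 2.6798 m

2.6798


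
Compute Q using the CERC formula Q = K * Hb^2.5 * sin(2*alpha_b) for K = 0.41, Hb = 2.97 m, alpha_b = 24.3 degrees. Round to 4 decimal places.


Q = K * Hb^2.5 * sin(2 * alpha_b)
Hb^2.5 = 2.97^2.5 = 15.201664
sin(2 * 24.3) = sin(48.6) = 0.750111
Q = 0.41 * 15.201664 * 0.750111
Q = 4.6752 m^3/s

4.6752


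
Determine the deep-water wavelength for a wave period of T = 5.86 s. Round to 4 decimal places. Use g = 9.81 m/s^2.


L0 = g * T^2 / (2 * pi)
L0 = 9.81 * 5.86^2 / (2 * pi)
L0 = 9.81 * 34.3396 / 6.28319
L0 = 336.8715 / 6.28319
L0 = 53.6148 m

53.6148


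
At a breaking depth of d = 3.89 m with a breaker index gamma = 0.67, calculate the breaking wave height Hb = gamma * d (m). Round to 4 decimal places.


Hb = gamma * d
Hb = 0.67 * 3.89
Hb = 2.6063 m

2.6063


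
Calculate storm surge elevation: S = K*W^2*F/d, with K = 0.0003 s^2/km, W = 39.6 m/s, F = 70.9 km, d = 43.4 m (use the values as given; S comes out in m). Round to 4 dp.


S = K * W^2 * F / d
W^2 = 39.6^2 = 1568.16
S = 0.0003 * 1568.16 * 70.9 / 43.4
Numerator = 0.0003 * 1568.16 * 70.9 = 33.354763
S = 33.354763 / 43.4 = 0.7685 m

0.7685


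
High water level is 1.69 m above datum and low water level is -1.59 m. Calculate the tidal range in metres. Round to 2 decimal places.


Tidal range = High water - Low water
Tidal range = 1.69 - (-1.59)
Tidal range = 3.28 m

3.28


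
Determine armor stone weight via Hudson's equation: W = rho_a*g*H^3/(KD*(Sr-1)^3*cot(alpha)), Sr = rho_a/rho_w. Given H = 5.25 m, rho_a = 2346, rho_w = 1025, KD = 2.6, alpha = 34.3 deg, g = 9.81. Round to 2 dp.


Sr = rho_a / rho_w = 2346 / 1025 = 2.288780
(Sr - 1) = 1.288780
(Sr - 1)^3 = 2.140607
cot(34.3) = 1 / tan(34.3) = 1 / 0.682154 = 1.465945
Numerator = 2346 * 9.81 * 5.25^3 = 3330235.3416
Denominator = 2.6 * 2.140607 * 1.465945 = 8.158831
W = 3330235.3416 / 8.158831
W = 408175.55 N

408175.55


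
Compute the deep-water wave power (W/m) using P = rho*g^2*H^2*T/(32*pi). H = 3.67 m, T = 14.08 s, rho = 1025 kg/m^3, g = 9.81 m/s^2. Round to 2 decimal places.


P = rho * g^2 * H^2 * T / (32 * pi)
P = 1025 * 9.81^2 * 3.67^2 * 14.08 / (32 * pi)
P = 1025 * 96.2361 * 13.4689 * 14.08 / 100.53096
P = 186078.76 W/m

186078.76


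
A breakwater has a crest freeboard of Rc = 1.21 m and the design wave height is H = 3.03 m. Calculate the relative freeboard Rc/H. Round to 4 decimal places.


Relative freeboard = Rc / H
= 1.21 / 3.03
= 0.3993

0.3993


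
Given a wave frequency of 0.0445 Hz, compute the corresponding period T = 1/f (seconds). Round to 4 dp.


T = 1 / f
T = 1 / 0.0445
T = 22.4719 s

22.4719


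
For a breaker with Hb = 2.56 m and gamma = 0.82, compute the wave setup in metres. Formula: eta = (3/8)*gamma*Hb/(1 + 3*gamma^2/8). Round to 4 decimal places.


eta = (3/8) * gamma * Hb / (1 + 3*gamma^2/8)
Numerator = (3/8) * 0.82 * 2.56 = 0.787200
Denominator = 1 + 3*0.82^2/8 = 1 + 0.252150 = 1.252150
eta = 0.787200 / 1.252150
eta = 0.6287 m

0.6287
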